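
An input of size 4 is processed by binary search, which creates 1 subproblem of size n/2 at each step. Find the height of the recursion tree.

For divide and conquer with division factor 2:

Problem sizes at each level:
Level 0: 4
Level 1: 2
Level 2: 1

The root is level 0 and the size-1 base case is level 2 (the tree spans levels 0 through 2, i.e. 3 levels counting the root), so the depth is the number of divisions: log_2(4) = 2

The recursion tree depth is log_2(4) = 2. At each level, the problem size is divided by 2, so it takes 2 divisions to reduce to a base case of size 1. The algorithm makes 1 recursive call at each level.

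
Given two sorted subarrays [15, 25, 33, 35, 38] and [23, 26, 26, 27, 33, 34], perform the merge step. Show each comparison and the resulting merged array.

Merging process:

Compare 15 vs 23: take 15 from left. Merged: [15]
Compare 25 vs 23: take 23 from right. Merged: [15, 23]
Compare 25 vs 26: take 25 from left. Merged: [15, 23, 25]
Compare 33 vs 26: take 26 from right. Merged: [15, 23, 25, 26]
Compare 33 vs 26: take 26 from right. Merged: [15, 23, 25, 26, 26]
Compare 33 vs 27: take 27 from right. Merged: [15, 23, 25, 26, 26, 27]
Compare 33 vs 33: take 33 from left. Merged: [15, 23, 25, 26, 26, 27, 33]
Compare 35 vs 33: take 33 from right. Merged: [15, 23, 25, 26, 26, 27, 33, 33]
Compare 35 vs 34: take 34 from right. Merged: [15, 23, 25, 26, 26, 27, 33, 33, 34]
Append remaining from left: [35, 38]. Merged: [15, 23, 25, 26, 26, 27, 33, 33, 34, 35, 38]

Final merged array: [15, 23, 25, 26, 26, 27, 33, 33, 34, 35, 38]
Total comparisons: 9

The merged array is [15, 23, 25, 26, 26, 27, 33, 33, 34, 35, 38], requiring 9 comparisons. The merge step runs in O(n) time where n is the total number of elements.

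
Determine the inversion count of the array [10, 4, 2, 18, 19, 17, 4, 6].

Finding inversions in [10, 4, 2, 18, 19, 17, 4, 6]:

(0, 1): arr[0]=10 > arr[1]=4
(0, 2): arr[0]=10 > arr[2]=2
(0, 6): arr[0]=10 > arr[6]=4
(0, 7): arr[0]=10 > arr[7]=6
(1, 2): arr[1]=4 > arr[2]=2
(3, 5): arr[3]=18 > arr[5]=17
(3, 6): arr[3]=18 > arr[6]=4
(3, 7): arr[3]=18 > arr[7]=6
(4, 5): arr[4]=19 > arr[5]=17
(4, 6): arr[4]=19 > arr[6]=4
(4, 7): arr[4]=19 > arr[7]=6
(5, 6): arr[5]=17 > arr[6]=4
(5, 7): arr[5]=17 > arr[7]=6

Total inversions: 13

The array has 13 inversion(s): (0,1), (0,2), (0,6), (0,7), (1,2), (3,5), (3,6), (3,7), (4,5), (4,6), (4,7), (5,6), (5,7). Each pair (i,j) satisfies i < j and arr[i] > arr[j].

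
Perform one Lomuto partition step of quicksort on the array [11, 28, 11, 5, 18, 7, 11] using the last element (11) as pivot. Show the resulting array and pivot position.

Lomuto partition with pivot = 11:

Initial array: [11, 28, 11, 5, 18, 7, 11]

arr[0]=11 <= 11: swap with position 0, array becomes [11, 28, 11, 5, 18, 7, 11]
arr[1]=28 > 11: no swap
arr[2]=11 <= 11: swap with position 1, array becomes [11, 11, 28, 5, 18, 7, 11]
arr[3]=5 <= 11: swap with position 2, array becomes [11, 11, 5, 28, 18, 7, 11]
arr[4]=18 > 11: no swap
arr[5]=7 <= 11: swap with position 3, array becomes [11, 11, 5, 7, 18, 28, 11]

Place pivot at position 4: [11, 11, 5, 7, 11, 28, 18]
Pivot position: 4

After partitioning with pivot 11, the array becomes [11, 11, 5, 7, 11, 28, 18]. The pivot is placed at index 4. All elements to the left of the pivot are <= 11, and all elements to the right are > 11.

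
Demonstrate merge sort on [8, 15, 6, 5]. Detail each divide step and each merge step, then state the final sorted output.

Merge sort trace:

Split: [8, 15, 6, 5] -> [8, 15] and [6, 5]
  Split: [8, 15] -> [8] and [15]
  Merge: [8] + [15] -> [8, 15]
  Split: [6, 5] -> [6] and [5]
  Merge: [6] + [5] -> [5, 6]
Merge: [8, 15] + [5, 6] -> [5, 6, 8, 15]

Final sorted array: [5, 6, 8, 15]

The merge sort proceeds by recursively splitting the array and merging sorted halves.
After all merges, the sorted array is [5, 6, 8, 15].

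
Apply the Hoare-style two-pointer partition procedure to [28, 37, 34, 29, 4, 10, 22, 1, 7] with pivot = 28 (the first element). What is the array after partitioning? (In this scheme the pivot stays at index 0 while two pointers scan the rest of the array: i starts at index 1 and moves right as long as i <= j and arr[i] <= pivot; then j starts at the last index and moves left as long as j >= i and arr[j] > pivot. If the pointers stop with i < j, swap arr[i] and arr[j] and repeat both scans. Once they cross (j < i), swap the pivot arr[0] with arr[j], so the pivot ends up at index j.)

Hoare-style two-pointer partition with pivot = 28:

Initial array: [28, 37, 34, 29, 4, 10, 22, 1, 7]

Pointers start at i = 1, j = 8.
i stops at index 1 (arr[1]=37 > 28), j stops at index 8 (arr[8]=7 <= 28): swap arr[1] and arr[8], array becomes [28, 7, 34, 29, 4, 10, 22, 1, 37]
i stops at index 2 (arr[2]=34 > 28), j stops at index 7 (arr[7]=1 <= 28): swap arr[2] and arr[7], array becomes [28, 7, 1, 29, 4, 10, 22, 34, 37]
i stops at index 3 (arr[3]=29 > 28), j stops at index 6 (arr[6]=22 <= 28): swap arr[3] and arr[6], array becomes [28, 7, 1, 22, 4, 10, 29, 34, 37]
i ends at 6, j ends at 5: the pointers have crossed (j < i), so scanning stops.

Swap pivot arr[0] with arr[5] to place pivot at position 5: [10, 7, 1, 22, 4, 28, 29, 34, 37]
Pivot position: 5

After partitioning with pivot 28, the array becomes [10, 7, 1, 22, 4, 28, 29, 34, 37]. The pivot is placed at index 5. All elements to the left of the pivot are <= 28, and all elements to the right are > 28.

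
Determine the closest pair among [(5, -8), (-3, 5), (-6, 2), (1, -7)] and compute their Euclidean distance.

Computing all pairwise distances among 4 points:

d((5, -8), (-3, 5)) = 15.2643
d((5, -8), (-6, 2)) = 14.8661
d((5, -8), (1, -7)) = 4.1231 <-- minimum
d((-3, 5), (-6, 2)) = 4.2426
d((-3, 5), (1, -7)) = 12.6491
d((-6, 2), (1, -7)) = 11.4018

Closest pair: (5, -8) and (1, -7) with distance 4.1231

The closest pair is (5, -8) and (1, -7) with Euclidean distance 4.1231. For 4 points, brute-force pairwise comparison is shown above. For large n, the divide-and-conquer algorithm (sort by x, recurse on halves, check the dividing strip) achieves O(n log n).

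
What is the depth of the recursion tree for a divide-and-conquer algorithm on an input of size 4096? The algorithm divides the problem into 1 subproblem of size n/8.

For divide and conquer with division factor 8:

Problem sizes at each level:
Level 0: 4096
Level 1: 512
Level 2: 64
Level 3: 8
Level 4: 1

The root is level 0 and the size-1 base case is level 4 (the tree spans levels 0 through 4, i.e. 5 levels counting the root), so the depth is the number of divisions: log_8(4096) = 4

The recursion tree depth is log_8(4096) = 4. At each level, the problem size is divided by 8, so it takes 4 divisions to reduce to a base case of size 1. The algorithm makes 1 recursive call at each level.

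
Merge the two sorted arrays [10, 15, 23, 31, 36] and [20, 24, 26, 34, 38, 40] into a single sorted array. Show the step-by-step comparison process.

Merging process:

Compare 10 vs 20: take 10 from left. Merged: [10]
Compare 15 vs 20: take 15 from left. Merged: [10, 15]
Compare 23 vs 20: take 20 from right. Merged: [10, 15, 20]
Compare 23 vs 24: take 23 from left. Merged: [10, 15, 20, 23]
Compare 31 vs 24: take 24 from right. Merged: [10, 15, 20, 23, 24]
Compare 31 vs 26: take 26 from right. Merged: [10, 15, 20, 23, 24, 26]
Compare 31 vs 34: take 31 from left. Merged: [10, 15, 20, 23, 24, 26, 31]
Compare 36 vs 34: take 34 from right. Merged: [10, 15, 20, 23, 24, 26, 31, 34]
Compare 36 vs 38: take 36 from left. Merged: [10, 15, 20, 23, 24, 26, 31, 34, 36]
Append remaining from right: [38, 40]. Merged: [10, 15, 20, 23, 24, 26, 31, 34, 36, 38, 40]

Final merged array: [10, 15, 20, 23, 24, 26, 31, 34, 36, 38, 40]
Total comparisons: 9

The merged array is [10, 15, 20, 23, 24, 26, 31, 34, 36, 38, 40], requiring 9 comparisons. The merge step runs in O(n) time where n is the total number of elements.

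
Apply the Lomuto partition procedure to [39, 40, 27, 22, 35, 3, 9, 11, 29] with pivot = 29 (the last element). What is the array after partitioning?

Lomuto partition with pivot = 29:

Initial array: [39, 40, 27, 22, 35, 3, 9, 11, 29]

arr[0]=39 > 29: no swap
arr[1]=40 > 29: no swap
arr[2]=27 <= 29: swap with position 0, array becomes [27, 40, 39, 22, 35, 3, 9, 11, 29]
arr[3]=22 <= 29: swap with position 1, array becomes [27, 22, 39, 40, 35, 3, 9, 11, 29]
arr[4]=35 > 29: no swap
arr[5]=3 <= 29: swap with position 2, array becomes [27, 22, 3, 40, 35, 39, 9, 11, 29]
arr[6]=9 <= 29: swap with position 3, array becomes [27, 22, 3, 9, 35, 39, 40, 11, 29]
arr[7]=11 <= 29: swap with position 4, array becomes [27, 22, 3, 9, 11, 39, 40, 35, 29]

Place pivot at position 5: [27, 22, 3, 9, 11, 29, 40, 35, 39]
Pivot position: 5

After partitioning with pivot 29, the array becomes [27, 22, 3, 9, 11, 29, 40, 35, 39]. The pivot is placed at index 5. All elements to the left of the pivot are <= 29, and all elements to the right are > 29.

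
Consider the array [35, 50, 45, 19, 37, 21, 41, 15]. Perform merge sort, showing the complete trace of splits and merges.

Merge sort trace:

Split: [35, 50, 45, 19, 37, 21, 41, 15] -> [35, 50, 45, 19] and [37, 21, 41, 15]
  Split: [35, 50, 45, 19] -> [35, 50] and [45, 19]
    Split: [35, 50] -> [35] and [50]
    Merge: [35] + [50] -> [35, 50]
    Split: [45, 19] -> [45] and [19]
    Merge: [45] + [19] -> [19, 45]
  Merge: [35, 50] + [19, 45] -> [19, 35, 45, 50]
  Split: [37, 21, 41, 15] -> [37, 21] and [41, 15]
    Split: [37, 21] -> [37] and [21]
    Merge: [37] + [21] -> [21, 37]
    Split: [41, 15] -> [41] and [15]
    Merge: [41] + [15] -> [15, 41]
  Merge: [21, 37] + [15, 41] -> [15, 21, 37, 41]
Merge: [19, 35, 45, 50] + [15, 21, 37, 41] -> [15, 19, 21, 35, 37, 41, 45, 50]

Final sorted array: [15, 19, 21, 35, 37, 41, 45, 50]

The merge sort proceeds by recursively splitting the array and merging sorted halves.
After all merges, the sorted array is [15, 19, 21, 35, 37, 41, 45, 50].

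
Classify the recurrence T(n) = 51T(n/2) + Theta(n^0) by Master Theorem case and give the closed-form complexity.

Master Theorem for T(n) = 51T(n/2) + O(n^0):

a = 51, b = 2, c = 0
log_b(a) = log_2(51) = 5.6724

Case 1: c = 0 < log_2(51) = 5.6724
T(n) = O(n^(log_2 51))

For T(n) = 51T(n/2) + O(n^0): log_2(51) = 5.6724. This is Case 1 of the Master Theorem (c < log_b(a), work dominated by leaves), giving O(n^(log_2 51)).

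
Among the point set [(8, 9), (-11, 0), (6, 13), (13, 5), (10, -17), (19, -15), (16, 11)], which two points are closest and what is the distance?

Computing all pairwise distances among 7 points:

d((8, 9), (-11, 0)) = 21.0238
d((8, 9), (6, 13)) = 4.4721 <-- minimum
d((8, 9), (13, 5)) = 6.4031
d((8, 9), (10, -17)) = 26.0768
d((8, 9), (19, -15)) = 26.4008
d((8, 9), (16, 11)) = 8.2462
d((-11, 0), (6, 13)) = 21.4009
d((-11, 0), (13, 5)) = 24.5153
d((-11, 0), (10, -17)) = 27.0185
d((-11, 0), (19, -15)) = 33.541
d((-11, 0), (16, 11)) = 29.1548
d((6, 13), (13, 5)) = 10.6301
d((6, 13), (10, -17)) = 30.2655
d((6, 13), (19, -15)) = 30.8707
d((6, 13), (16, 11)) = 10.198
d((13, 5), (10, -17)) = 22.2036
d((13, 5), (19, -15)) = 20.8806
d((13, 5), (16, 11)) = 6.7082
d((10, -17), (19, -15)) = 9.2195
d((10, -17), (16, 11)) = 28.6356
d((19, -15), (16, 11)) = 26.1725

Closest pair: (8, 9) and (6, 13) with distance 4.4721

The closest pair is (8, 9) and (6, 13) with Euclidean distance 4.4721. For 7 points, brute-force pairwise comparison is shown above. For large n, the divide-and-conquer algorithm (sort by x, recurse on halves, check the dividing strip) achieves O(n log n).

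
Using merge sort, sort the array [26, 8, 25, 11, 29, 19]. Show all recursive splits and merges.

Merge sort trace:

Split: [26, 8, 25, 11, 29, 19] -> [26, 8, 25] and [11, 29, 19]
  Split: [26, 8, 25] -> [26] and [8, 25]
    Split: [8, 25] -> [8] and [25]
    Merge: [8] + [25] -> [8, 25]
  Merge: [26] + [8, 25] -> [8, 25, 26]
  Split: [11, 29, 19] -> [11] and [29, 19]
    Split: [29, 19] -> [29] and [19]
    Merge: [29] + [19] -> [19, 29]
  Merge: [11] + [19, 29] -> [11, 19, 29]
Merge: [8, 25, 26] + [11, 19, 29] -> [8, 11, 19, 25, 26, 29]

Final sorted array: [8, 11, 19, 25, 26, 29]

The merge sort proceeds by recursively splitting the array and merging sorted halves.
After all merges, the sorted array is [8, 11, 19, 25, 26, 29].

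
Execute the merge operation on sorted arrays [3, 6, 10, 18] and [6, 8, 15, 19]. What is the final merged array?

Merging process:

Compare 3 vs 6: take 3 from left. Merged: [3]
Compare 6 vs 6: take 6 from left. Merged: [3, 6]
Compare 10 vs 6: take 6 from right. Merged: [3, 6, 6]
Compare 10 vs 8: take 8 from right. Merged: [3, 6, 6, 8]
Compare 10 vs 15: take 10 from left. Merged: [3, 6, 6, 8, 10]
Compare 18 vs 15: take 15 from right. Merged: [3, 6, 6, 8, 10, 15]
Compare 18 vs 19: take 18 from left. Merged: [3, 6, 6, 8, 10, 15, 18]
Append remaining from right: [19]. Merged: [3, 6, 6, 8, 10, 15, 18, 19]

Final merged array: [3, 6, 6, 8, 10, 15, 18, 19]
Total comparisons: 7

The merged array is [3, 6, 6, 8, 10, 15, 18, 19], requiring 7 comparisons. The merge step runs in O(n) time where n is the total number of elements.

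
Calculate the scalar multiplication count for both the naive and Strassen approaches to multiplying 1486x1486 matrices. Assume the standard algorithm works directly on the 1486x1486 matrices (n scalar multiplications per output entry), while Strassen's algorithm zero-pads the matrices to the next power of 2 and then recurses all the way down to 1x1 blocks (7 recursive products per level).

Matrix multiplication for 1486x1486 matrices:

Strassen's algorithm requires power-of-2 dimensions. Pad 1486x1486 to 2048x2048 (next power of 2).

Standard algorithm: 1486^3 = 3281379256 multiplications
Strassen's algorithm: 7^(log2(2048)) = 7^11 = 1977326743 multiplications
Savings: 3281379256 - 1977326743 = 1304052513 multiplications

Standard: 3281379256 multiplications (1486^3). Strassen: 1977326743 multiplications (7^11, after padding to 2048x2048). Strassen reduces 8 recursive multiplications to 7 at each level.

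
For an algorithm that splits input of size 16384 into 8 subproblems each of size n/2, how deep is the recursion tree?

For divide and conquer with division factor 2:

Problem sizes at each level:
Level 0: 16384
Level 1: 8192
Level 2: 4096
Level 3: 2048
Level 4: 1024
Level 5: 512
Level 6: 256
Level 7: 128
Level 8: 64
Level 9: 32
Level 10: 16
Level 11: 8
Level 12: 4
Level 13: 2
Level 14: 1

The root is level 0 and the size-1 base case is level 14 (the tree spans levels 0 through 14, i.e. 15 levels counting the root), so the depth is the number of divisions: log_2(16384) = 14

The recursion tree depth is log_2(16384) = 14. At each level, the problem size is divided by 2, so it takes 14 divisions to reduce to a base case of size 1. The algorithm makes 8 recursive calls at each level.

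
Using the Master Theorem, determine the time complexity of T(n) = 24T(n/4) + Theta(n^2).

Master Theorem for T(n) = 24T(n/4) + O(n^2):

a = 24, b = 4, c = 2
log_b(a) = log_4(24) = 2.2925

Case 1: c = 2 < log_4(24) = 2.2925
T(n) = O(n^(log_4 24))

For T(n) = 24T(n/4) + O(n^2): log_4(24) = 2.2925. This is Case 1 of the Master Theorem (c < log_b(a), work dominated by leaves), giving O(n^(log_4 24)).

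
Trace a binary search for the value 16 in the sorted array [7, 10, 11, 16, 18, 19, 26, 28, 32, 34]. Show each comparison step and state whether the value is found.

Binary search for 16 in [7, 10, 11, 16, 18, 19, 26, 28, 32, 34]:

lo=0, hi=9, mid=4, arr[mid]=18 -> 18 > 16, search left half
lo=0, hi=3, mid=1, arr[mid]=10 -> 10 < 16, search right half
lo=2, hi=3, mid=2, arr[mid]=11 -> 11 < 16, search right half
lo=3, hi=3, mid=3, arr[mid]=16 -> Found target at index 3!

Binary search finds 16 at index 3 after 4 comparisons. The search repeatedly halves the search space by comparing with the middle element.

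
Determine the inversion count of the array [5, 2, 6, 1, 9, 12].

Finding inversions in [5, 2, 6, 1, 9, 12]:

(0, 1): arr[0]=5 > arr[1]=2
(0, 3): arr[0]=5 > arr[3]=1
(1, 3): arr[1]=2 > arr[3]=1
(2, 3): arr[2]=6 > arr[3]=1

Total inversions: 4

The array has 4 inversion(s): (0,1), (0,3), (1,3), (2,3). Each pair (i,j) satisfies i < j and arr[i] > arr[j].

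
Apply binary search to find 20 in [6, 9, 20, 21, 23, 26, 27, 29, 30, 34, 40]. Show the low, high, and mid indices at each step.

Binary search for 20 in [6, 9, 20, 21, 23, 26, 27, 29, 30, 34, 40]:

lo=0, hi=10, mid=5, arr[mid]=26 -> 26 > 20, search left half
lo=0, hi=4, mid=2, arr[mid]=20 -> Found target at index 2!

Binary search finds 20 at index 2 after 2 comparisons. The search repeatedly halves the search space by comparing with the middle element.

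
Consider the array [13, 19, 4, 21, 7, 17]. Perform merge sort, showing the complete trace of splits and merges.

Merge sort trace:

Split: [13, 19, 4, 21, 7, 17] -> [13, 19, 4] and [21, 7, 17]
  Split: [13, 19, 4] -> [13] and [19, 4]
    Split: [19, 4] -> [19] and [4]
    Merge: [19] + [4] -> [4, 19]
  Merge: [13] + [4, 19] -> [4, 13, 19]
  Split: [21, 7, 17] -> [21] and [7, 17]
    Split: [7, 17] -> [7] and [17]
    Merge: [7] + [17] -> [7, 17]
  Merge: [21] + [7, 17] -> [7, 17, 21]
Merge: [4, 13, 19] + [7, 17, 21] -> [4, 7, 13, 17, 19, 21]

Final sorted array: [4, 7, 13, 17, 19, 21]

The merge sort proceeds by recursively splitting the array and merging sorted halves.
After all merges, the sorted array is [4, 7, 13, 17, 19, 21].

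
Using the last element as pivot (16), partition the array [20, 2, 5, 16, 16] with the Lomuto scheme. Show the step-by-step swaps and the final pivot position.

Lomuto partition with pivot = 16:

Initial array: [20, 2, 5, 16, 16]

arr[0]=20 > 16: no swap
arr[1]=2 <= 16: swap with position 0, array becomes [2, 20, 5, 16, 16]
arr[2]=5 <= 16: swap with position 1, array becomes [2, 5, 20, 16, 16]
arr[3]=16 <= 16: swap with position 2, array becomes [2, 5, 16, 20, 16]

Place pivot at position 3: [2, 5, 16, 16, 20]
Pivot position: 3

After partitioning with pivot 16, the array becomes [2, 5, 16, 16, 20]. The pivot is placed at index 3. All elements to the left of the pivot are <= 16, and all elements to the right are > 16.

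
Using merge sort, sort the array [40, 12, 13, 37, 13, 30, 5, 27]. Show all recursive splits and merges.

Merge sort trace:

Split: [40, 12, 13, 37, 13, 30, 5, 27] -> [40, 12, 13, 37] and [13, 30, 5, 27]
  Split: [40, 12, 13, 37] -> [40, 12] and [13, 37]
    Split: [40, 12] -> [40] and [12]
    Merge: [40] + [12] -> [12, 40]
    Split: [13, 37] -> [13] and [37]
    Merge: [13] + [37] -> [13, 37]
  Merge: [12, 40] + [13, 37] -> [12, 13, 37, 40]
  Split: [13, 30, 5, 27] -> [13, 30] and [5, 27]
    Split: [13, 30] -> [13] and [30]
    Merge: [13] + [30] -> [13, 30]
    Split: [5, 27] -> [5] and [27]
    Merge: [5] + [27] -> [5, 27]
  Merge: [13, 30] + [5, 27] -> [5, 13, 27, 30]
Merge: [12, 13, 37, 40] + [5, 13, 27, 30] -> [5, 12, 13, 13, 27, 30, 37, 40]

Final sorted array: [5, 12, 13, 13, 27, 30, 37, 40]

The merge sort proceeds by recursively splitting the array and merging sorted halves.
After all merges, the sorted array is [5, 12, 13, 13, 27, 30, 37, 40].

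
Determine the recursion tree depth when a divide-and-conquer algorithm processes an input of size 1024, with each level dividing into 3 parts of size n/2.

For divide and conquer with division factor 2:

Problem sizes at each level:
Level 0: 1024
Level 1: 512
Level 2: 256
Level 3: 128
Level 4: 64
Level 5: 32
Level 6: 16
Level 7: 8
Level 8: 4
Level 9: 2
Level 10: 1

The root is level 0 and the size-1 base case is level 10 (the tree spans levels 0 through 10, i.e. 11 levels counting the root), so the depth is the number of divisions: log_2(1024) = 10

The recursion tree depth is log_2(1024) = 10. At each level, the problem size is divided by 2, so it takes 10 divisions to reduce to a base case of size 1. The algorithm makes 3 recursive calls at each level.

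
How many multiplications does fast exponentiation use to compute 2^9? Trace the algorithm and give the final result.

Computing 2^9 by squaring (build up from 2^1; each line after the first costs one multiplication):

2^1 = 2
2^2 = (2^1)^2 = 2^2 = 4
2^4 = (2^2)^2 = 4^2 = 16
2^8 = (2^4)^2 = 16^2 = 256
2^9 = 2 * 2^8 = 2 * 256 = 512

Result: 512
Multiplications needed: 4 (4 lines after 2^1)

2^9 = 512. Using exponentiation by squaring, this requires 4 multiplications. The key idea: if the exponent is even, square the half-power; if odd, multiply by the base once.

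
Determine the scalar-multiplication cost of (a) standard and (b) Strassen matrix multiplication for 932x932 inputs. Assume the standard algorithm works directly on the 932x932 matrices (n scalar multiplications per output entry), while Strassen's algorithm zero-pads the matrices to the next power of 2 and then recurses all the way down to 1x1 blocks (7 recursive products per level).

Matrix multiplication for 932x932 matrices:

Strassen's algorithm requires power-of-2 dimensions. Pad 932x932 to 1024x1024 (next power of 2).

Standard algorithm: 932^3 = 809557568 multiplications
Strassen's algorithm: 7^(log2(1024)) = 7^10 = 282475249 multiplications
Savings: 809557568 - 282475249 = 527082319 multiplications

Standard: 809557568 multiplications (932^3). Strassen: 282475249 multiplications (7^10, after padding to 1024x1024). Strassen reduces 8 recursive multiplications to 7 at each level.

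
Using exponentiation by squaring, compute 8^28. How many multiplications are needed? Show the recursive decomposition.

Computing 8^28 by squaring (build up from 8^1; each line after the first costs one multiplication):

8^1 = 8
8^2 = (8^1)^2 = 8^2 = 64
8^3 = 8 * 8^2 = 8 * 64 = 512
8^6 = (8^3)^2 = 512^2 = 262144
8^7 = 8 * 8^6 = 8 * 262144 = 2097152
8^14 = (8^7)^2 = 2097152^2 = 4398046511104
8^28 = (8^14)^2 = 4398046511104^2 = 19342813113834066795298816

Result: 19342813113834066795298816
Multiplications needed: 6 (6 lines after 8^1)

8^28 = 19342813113834066795298816. Using exponentiation by squaring, this requires 6 multiplications. The key idea: if the exponent is even, square the half-power; if odd, multiply by the base once.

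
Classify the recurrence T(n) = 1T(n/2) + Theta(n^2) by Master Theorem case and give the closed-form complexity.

Master Theorem for T(n) = 1T(n/2) + O(n^2):

a = 1, b = 2, c = 2
log_b(a) = log_2(1) = 0.0000

Case 3: c = 2 > log_2(1) = 0.0000
T(n) = O(n^2) = O(n^2)

For T(n) = 1T(n/2) + O(n^2): log_2(1) = 0.0000. This is Case 3 of the Master Theorem (c > log_b(a), work dominated by root), giving O(n^2).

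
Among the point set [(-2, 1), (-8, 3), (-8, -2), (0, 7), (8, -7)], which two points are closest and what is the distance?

Computing all pairwise distances among 5 points:

d((-2, 1), (-8, 3)) = 6.3246
d((-2, 1), (-8, -2)) = 6.7082
d((-2, 1), (0, 7)) = 6.3246
d((-2, 1), (8, -7)) = 12.8062
d((-8, 3), (-8, -2)) = 5.0 <-- minimum
d((-8, 3), (0, 7)) = 8.9443
d((-8, 3), (8, -7)) = 18.868
d((-8, -2), (0, 7)) = 12.0416
d((-8, -2), (8, -7)) = 16.7631
d((0, 7), (8, -7)) = 16.1245

Closest pair: (-8, 3) and (-8, -2) with distance 5.0

The closest pair is (-8, 3) and (-8, -2) with Euclidean distance 5.0. For 5 points, brute-force pairwise comparison is shown above. For large n, the divide-and-conquer algorithm (sort by x, recurse on halves, check the dividing strip) achieves O(n log n).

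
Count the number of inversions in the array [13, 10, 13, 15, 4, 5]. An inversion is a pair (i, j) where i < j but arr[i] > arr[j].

Finding inversions in [13, 10, 13, 15, 4, 5]:

(0, 1): arr[0]=13 > arr[1]=10
(0, 4): arr[0]=13 > arr[4]=4
(0, 5): arr[0]=13 > arr[5]=5
(1, 4): arr[1]=10 > arr[4]=4
(1, 5): arr[1]=10 > arr[5]=5
(2, 4): arr[2]=13 > arr[4]=4
(2, 5): arr[2]=13 > arr[5]=5
(3, 4): arr[3]=15 > arr[4]=4
(3, 5): arr[3]=15 > arr[5]=5

Total inversions: 9

The array has 9 inversion(s): (0,1), (0,4), (0,5), (1,4), (1,5), (2,4), (2,5), (3,4), (3,5). Each pair (i,j) satisfies i < j and arr[i] > arr[j].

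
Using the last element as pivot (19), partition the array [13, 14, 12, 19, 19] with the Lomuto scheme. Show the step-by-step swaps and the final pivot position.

Lomuto partition with pivot = 19:

Initial array: [13, 14, 12, 19, 19]

arr[0]=13 <= 19: swap with position 0, array becomes [13, 14, 12, 19, 19]
arr[1]=14 <= 19: swap with position 1, array becomes [13, 14, 12, 19, 19]
arr[2]=12 <= 19: swap with position 2, array becomes [13, 14, 12, 19, 19]
arr[3]=19 <= 19: swap with position 3, array becomes [13, 14, 12, 19, 19]

Place pivot at position 4: [13, 14, 12, 19, 19]
Pivot position: 4

After partitioning with pivot 19, the array becomes [13, 14, 12, 19, 19]. The pivot is placed at index 4. All elements to the left of the pivot are <= 19, and all elements to the right are > 19.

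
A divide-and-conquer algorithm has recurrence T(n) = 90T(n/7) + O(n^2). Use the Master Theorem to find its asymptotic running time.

Master Theorem for T(n) = 90T(n/7) + O(n^2):

a = 90, b = 7, c = 2
log_b(a) = log_7(90) = 2.3124

Case 1: c = 2 < log_7(90) = 2.3124
T(n) = O(n^(log_7 90))

For T(n) = 90T(n/7) + O(n^2): log_7(90) = 2.3124. This is Case 1 of the Master Theorem (c < log_b(a), work dominated by leaves), giving O(n^(log_7 90)).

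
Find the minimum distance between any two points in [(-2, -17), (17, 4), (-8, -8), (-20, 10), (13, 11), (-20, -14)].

Computing all pairwise distances among 6 points:

d((-2, -17), (17, 4)) = 28.3196
d((-2, -17), (-8, -8)) = 10.8167
d((-2, -17), (-20, 10)) = 32.45
d((-2, -17), (13, 11)) = 31.7648
d((-2, -17), (-20, -14)) = 18.2483
d((17, 4), (-8, -8)) = 27.7308
d((17, 4), (-20, 10)) = 37.4833
d((17, 4), (13, 11)) = 8.0623 <-- minimum
d((17, 4), (-20, -14)) = 41.1461
d((-8, -8), (-20, 10)) = 21.6333
d((-8, -8), (13, 11)) = 28.3196
d((-8, -8), (-20, -14)) = 13.4164
d((-20, 10), (13, 11)) = 33.0151
d((-20, 10), (-20, -14)) = 24.0
d((13, 11), (-20, -14)) = 41.4005

Closest pair: (17, 4) and (13, 11) with distance 8.0623

The closest pair is (17, 4) and (13, 11) with Euclidean distance 8.0623. For 6 points, brute-force pairwise comparison is shown above. For large n, the divide-and-conquer algorithm (sort by x, recurse on halves, check the dividing strip) achieves O(n log n).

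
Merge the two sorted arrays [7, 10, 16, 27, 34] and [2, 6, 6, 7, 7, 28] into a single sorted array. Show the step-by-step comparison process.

Merging process:

Compare 7 vs 2: take 2 from right. Merged: [2]
Compare 7 vs 6: take 6 from right. Merged: [2, 6]
Compare 7 vs 6: take 6 from right. Merged: [2, 6, 6]
Compare 7 vs 7: take 7 from left. Merged: [2, 6, 6, 7]
Compare 10 vs 7: take 7 from right. Merged: [2, 6, 6, 7, 7]
Compare 10 vs 7: take 7 from right. Merged: [2, 6, 6, 7, 7, 7]
Compare 10 vs 28: take 10 from left. Merged: [2, 6, 6, 7, 7, 7, 10]
Compare 16 vs 28: take 16 from left. Merged: [2, 6, 6, 7, 7, 7, 10, 16]
Compare 27 vs 28: take 27 from left. Merged: [2, 6, 6, 7, 7, 7, 10, 16, 27]
Compare 34 vs 28: take 28 from right. Merged: [2, 6, 6, 7, 7, 7, 10, 16, 27, 28]
Append remaining from left: [34]. Merged: [2, 6, 6, 7, 7, 7, 10, 16, 27, 28, 34]

Final merged array: [2, 6, 6, 7, 7, 7, 10, 16, 27, 28, 34]
Total comparisons: 10

The merged array is [2, 6, 6, 7, 7, 7, 10, 16, 27, 28, 34], requiring 10 comparisons. The merge step runs in O(n) time where n is the total number of elements.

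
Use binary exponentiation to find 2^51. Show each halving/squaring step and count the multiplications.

Computing 2^51 by squaring (build up from 2^1; each line after the first costs one multiplication):

2^1 = 2
2^2 = (2^1)^2 = 2^2 = 4
2^3 = 2 * 2^2 = 2 * 4 = 8
2^6 = (2^3)^2 = 8^2 = 64
2^12 = (2^6)^2 = 64^2 = 4096
2^24 = (2^12)^2 = 4096^2 = 16777216
2^25 = 2 * 2^24 = 2 * 16777216 = 33554432
2^50 = (2^25)^2 = 33554432^2 = 1125899906842624
2^51 = 2 * 2^50 = 2 * 1125899906842624 = 2251799813685248

Result: 2251799813685248
Multiplications needed: 8 (8 lines after 2^1)

2^51 = 2251799813685248. Using exponentiation by squaring, this requires 8 multiplications. The key idea: if the exponent is even, square the half-power; if odd, multiply by the base once.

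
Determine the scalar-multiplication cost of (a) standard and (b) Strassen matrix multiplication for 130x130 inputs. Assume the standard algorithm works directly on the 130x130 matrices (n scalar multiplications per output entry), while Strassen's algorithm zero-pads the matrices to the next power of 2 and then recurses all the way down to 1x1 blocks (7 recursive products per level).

Matrix multiplication for 130x130 matrices:

Strassen's algorithm requires power-of-2 dimensions. Pad 130x130 to 256x256 (next power of 2).

Standard algorithm: 130^3 = 2197000 multiplications
Strassen's algorithm: 7^(log2(256)) = 7^8 = 5764801 multiplications
Difference: 2197000 - 5764801 = -3567801 (Strassen uses MORE here due to padding overhead — for small or just-over-power-of-2 n, padding can outweigh the per-level savings)

Standard: 2197000 multiplications (130^3). Strassen: 5764801 multiplications (7^8, after padding to 256x256). Strassen reduces 8 recursive multiplications to 7 at each level.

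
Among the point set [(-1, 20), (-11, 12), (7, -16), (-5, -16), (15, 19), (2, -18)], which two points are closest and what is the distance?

Computing all pairwise distances among 6 points:

d((-1, 20), (-11, 12)) = 12.8062
d((-1, 20), (7, -16)) = 36.8782
d((-1, 20), (-5, -16)) = 36.2215
d((-1, 20), (15, 19)) = 16.0312
d((-1, 20), (2, -18)) = 38.1182
d((-11, 12), (7, -16)) = 33.2866
d((-11, 12), (-5, -16)) = 28.6356
d((-11, 12), (15, 19)) = 26.9258
d((-11, 12), (2, -18)) = 32.6956
d((7, -16), (-5, -16)) = 12.0
d((7, -16), (15, 19)) = 35.9026
d((7, -16), (2, -18)) = 5.3852 <-- minimum
d((-5, -16), (15, 19)) = 40.3113
d((-5, -16), (2, -18)) = 7.2801
d((15, 19), (2, -18)) = 39.2173

Closest pair: (7, -16) and (2, -18) with distance 5.3852

The closest pair is (7, -16) and (2, -18) with Euclidean distance 5.3852. For 6 points, brute-force pairwise comparison is shown above. For large n, the divide-and-conquer algorithm (sort by x, recurse on halves, check the dividing strip) achieves O(n log n).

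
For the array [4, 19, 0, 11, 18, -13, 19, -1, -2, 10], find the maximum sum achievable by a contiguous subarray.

Using Kadane's algorithm on [4, 19, 0, 11, 18, -13, 19, -1, -2, 10]:

Scanning through the array:
Position 1 (value 19): max_ending_here = 23, max_so_far = 23
Position 2 (value 0): max_ending_here = 23, max_so_far = 23
Position 3 (value 11): max_ending_here = 34, max_so_far = 34
Position 4 (value 18): max_ending_here = 52, max_so_far = 52
Position 5 (value -13): max_ending_here = 39, max_so_far = 52
Position 6 (value 19): max_ending_here = 58, max_so_far = 58
Position 7 (value -1): max_ending_here = 57, max_so_far = 58
Position 8 (value -2): max_ending_here = 55, max_so_far = 58
Position 9 (value 10): max_ending_here = 65, max_so_far = 65

Maximum subarray: [4, 19, 0, 11, 18, -13, 19, -1, -2, 10]
Maximum sum: 65

The maximum subarray is [4, 19, 0, 11, 18, -13, 19, -1, -2, 10] with sum 65. This subarray runs from index 0 to index 9.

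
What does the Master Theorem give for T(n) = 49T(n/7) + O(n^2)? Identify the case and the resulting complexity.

Master Theorem for T(n) = 49T(n/7) + O(n^2):

a = 49, b = 7, c = 2
log_b(a) = log_7(49) = 2.0000

Case 2: c = 2 = log_7(49) = 2.0000
T(n) = O(n^2 log n) = O(n^2 log n)

For T(n) = 49T(n/7) + O(n^2): log_7(49) = 2.0000. This is Case 2 of the Master Theorem (c = log_b(a), equal work at all levels), giving O(n^2 log n).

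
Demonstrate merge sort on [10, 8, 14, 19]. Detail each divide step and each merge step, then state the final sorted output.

Merge sort trace:

Split: [10, 8, 14, 19] -> [10, 8] and [14, 19]
  Split: [10, 8] -> [10] and [8]
  Merge: [10] + [8] -> [8, 10]
  Split: [14, 19] -> [14] and [19]
  Merge: [14] + [19] -> [14, 19]
Merge: [8, 10] + [14, 19] -> [8, 10, 14, 19]

Final sorted array: [8, 10, 14, 19]

The merge sort proceeds by recursively splitting the array and merging sorted halves.
After all merges, the sorted array is [8, 10, 14, 19].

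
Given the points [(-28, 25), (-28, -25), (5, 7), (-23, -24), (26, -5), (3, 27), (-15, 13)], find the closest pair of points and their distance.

Computing all pairwise distances among 7 points:

d((-28, 25), (-28, -25)) = 50.0
d((-28, 25), (5, 7)) = 37.5899
d((-28, 25), (-23, -24)) = 49.2544
d((-28, 25), (26, -5)) = 61.7738
d((-28, 25), (3, 27)) = 31.0644
d((-28, 25), (-15, 13)) = 17.6918
d((-28, -25), (5, 7)) = 45.9674
d((-28, -25), (-23, -24)) = 5.099 <-- minimum
d((-28, -25), (26, -5)) = 57.5847
d((-28, -25), (3, 27)) = 60.5392
d((-28, -25), (-15, 13)) = 40.1622
d((5, 7), (-23, -24)) = 41.7732
d((5, 7), (26, -5)) = 24.1868
d((5, 7), (3, 27)) = 20.0998
d((5, 7), (-15, 13)) = 20.8806
d((-23, -24), (26, -5)) = 52.5547
d((-23, -24), (3, 27)) = 57.2451
d((-23, -24), (-15, 13)) = 37.855
d((26, -5), (3, 27)) = 39.4081
d((26, -5), (-15, 13)) = 44.7772
d((3, 27), (-15, 13)) = 22.8035

Closest pair: (-28, -25) and (-23, -24) with distance 5.099

The closest pair is (-28, -25) and (-23, -24) with Euclidean distance 5.099. For 7 points, brute-force pairwise comparison is shown above. For large n, the divide-and-conquer algorithm (sort by x, recurse on halves, check the dividing strip) achieves O(n log n).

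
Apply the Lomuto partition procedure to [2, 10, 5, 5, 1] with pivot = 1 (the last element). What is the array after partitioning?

Lomuto partition with pivot = 1:

Initial array: [2, 10, 5, 5, 1]

arr[0]=2 > 1: no swap
arr[1]=10 > 1: no swap
arr[2]=5 > 1: no swap
arr[3]=5 > 1: no swap

Place pivot at position 0: [1, 10, 5, 5, 2]
Pivot position: 0

After partitioning with pivot 1, the array becomes [1, 10, 5, 5, 2]. The pivot is placed at index 0. All elements to the left of the pivot are <= 1, and all elements to the right are > 1.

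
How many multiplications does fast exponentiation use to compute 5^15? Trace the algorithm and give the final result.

Computing 5^15 by squaring (build up from 5^1; each line after the first costs one multiplication):

5^1 = 5
5^2 = (5^1)^2 = 5^2 = 25
5^3 = 5 * 5^2 = 5 * 25 = 125
5^6 = (5^3)^2 = 125^2 = 15625
5^7 = 5 * 5^6 = 5 * 15625 = 78125
5^14 = (5^7)^2 = 78125^2 = 6103515625
5^15 = 5 * 5^14 = 5 * 6103515625 = 30517578125

Result: 30517578125
Multiplications needed: 6 (6 lines after 5^1)

5^15 = 30517578125. Using exponentiation by squaring, this requires 6 multiplications. The key idea: if the exponent is even, square the half-power; if odd, multiply by the base once.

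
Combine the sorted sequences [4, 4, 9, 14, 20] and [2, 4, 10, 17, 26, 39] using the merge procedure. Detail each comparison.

Merging process:

Compare 4 vs 2: take 2 from right. Merged: [2]
Compare 4 vs 4: take 4 from left. Merged: [2, 4]
Compare 4 vs 4: take 4 from left. Merged: [2, 4, 4]
Compare 9 vs 4: take 4 from right. Merged: [2, 4, 4, 4]
Compare 9 vs 10: take 9 from left. Merged: [2, 4, 4, 4, 9]
Compare 14 vs 10: take 10 from right. Merged: [2, 4, 4, 4, 9, 10]
Compare 14 vs 17: take 14 from left. Merged: [2, 4, 4, 4, 9, 10, 14]
Compare 20 vs 17: take 17 from right. Merged: [2, 4, 4, 4, 9, 10, 14, 17]
Compare 20 vs 26: take 20 from left. Merged: [2, 4, 4, 4, 9, 10, 14, 17, 20]
Append remaining from right: [26, 39]. Merged: [2, 4, 4, 4, 9, 10, 14, 17, 20, 26, 39]

Final merged array: [2, 4, 4, 4, 9, 10, 14, 17, 20, 26, 39]
Total comparisons: 9

The merged array is [2, 4, 4, 4, 9, 10, 14, 17, 20, 26, 39], requiring 9 comparisons. The merge step runs in O(n) time where n is the total number of elements.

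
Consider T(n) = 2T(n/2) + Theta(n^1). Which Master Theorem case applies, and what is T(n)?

Master Theorem for T(n) = 2T(n/2) + O(n^1):

a = 2, b = 2, c = 1
log_b(a) = log_2(2) = 1.0000

Case 2: c = 1 = log_2(2) = 1.0000
T(n) = O(n^1 log n) = O(n log n)

For T(n) = 2T(n/2) + O(n^1): log_2(2) = 1.0000. This is Case 2 of the Master Theorem (c = log_b(a), equal work at all levels), giving O(n log n).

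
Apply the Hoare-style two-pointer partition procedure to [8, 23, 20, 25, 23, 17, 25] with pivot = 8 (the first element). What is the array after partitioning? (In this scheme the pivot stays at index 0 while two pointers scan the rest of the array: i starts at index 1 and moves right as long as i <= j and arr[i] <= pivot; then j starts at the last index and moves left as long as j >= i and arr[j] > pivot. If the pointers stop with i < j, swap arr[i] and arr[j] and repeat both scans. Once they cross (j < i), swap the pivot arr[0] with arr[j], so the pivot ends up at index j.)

Hoare-style two-pointer partition with pivot = 8:

Initial array: [8, 23, 20, 25, 23, 17, 25]

Pointers start at i = 1, j = 6.
i ends at 1, j ends at 0: the pointers have crossed (j < i), so scanning stops.

j = 0, so swapping arr[0] with arr[j] leaves the pivot at position 0: [8, 23, 20, 25, 23, 17, 25]
Pivot position: 0

After partitioning with pivot 8, the array becomes [8, 23, 20, 25, 23, 17, 25]. The pivot is placed at index 0. All elements to the left of the pivot are <= 8, and all elements to the right are > 8.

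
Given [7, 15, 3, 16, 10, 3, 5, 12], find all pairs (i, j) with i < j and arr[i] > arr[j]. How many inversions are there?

Finding inversions in [7, 15, 3, 16, 10, 3, 5, 12]:

(0, 2): arr[0]=7 > arr[2]=3
(0, 5): arr[0]=7 > arr[5]=3
(0, 6): arr[0]=7 > arr[6]=5
(1, 2): arr[1]=15 > arr[2]=3
(1, 4): arr[1]=15 > arr[4]=10
(1, 5): arr[1]=15 > arr[5]=3
(1, 6): arr[1]=15 > arr[6]=5
(1, 7): arr[1]=15 > arr[7]=12
(3, 4): arr[3]=16 > arr[4]=10
(3, 5): arr[3]=16 > arr[5]=3
(3, 6): arr[3]=16 > arr[6]=5
(3, 7): arr[3]=16 > arr[7]=12
(4, 5): arr[4]=10 > arr[5]=3
(4, 6): arr[4]=10 > arr[6]=5

Total inversions: 14

The array has 14 inversion(s): (0,2), (0,5), (0,6), (1,2), (1,4), (1,5), (1,6), (1,7), (3,4), (3,5), (3,6), (3,7), (4,5), (4,6). Each pair (i,j) satisfies i < j and arr[i] > arr[j].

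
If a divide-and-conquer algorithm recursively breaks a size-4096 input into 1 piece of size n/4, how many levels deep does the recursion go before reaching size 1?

For divide and conquer with division factor 4:

Problem sizes at each level:
Level 0: 4096
Level 1: 1024
Level 2: 256
Level 3: 64
Level 4: 16
Level 5: 4
Level 6: 1

The root is level 0 and the size-1 base case is level 6 (the tree spans levels 0 through 6, i.e. 7 levels counting the root), so the depth is the number of divisions: log_4(4096) = 6

The recursion tree depth is log_4(4096) = 6. At each level, the problem size is divided by 4, so it takes 6 divisions to reduce to a base case of size 1. The algorithm makes 1 recursive call at each level.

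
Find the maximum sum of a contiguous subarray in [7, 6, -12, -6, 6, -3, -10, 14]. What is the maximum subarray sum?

Using Kadane's algorithm on [7, 6, -12, -6, 6, -3, -10, 14]:

Scanning through the array:
Position 1 (value 6): max_ending_here = 13, max_so_far = 13
Position 2 (value -12): max_ending_here = 1, max_so_far = 13
Position 3 (value -6): max_ending_here = -5, max_so_far = 13
Position 4 (value 6): max_ending_here = 6, max_so_far = 13
Position 5 (value -3): max_ending_here = 3, max_so_far = 13
Position 6 (value -10): max_ending_here = -7, max_so_far = 13
Position 7 (value 14): max_ending_here = 14, max_so_far = 14

Maximum subarray: [14]
Maximum sum: 14

The maximum subarray is [14] with sum 14. This subarray runs from index 7 to index 7.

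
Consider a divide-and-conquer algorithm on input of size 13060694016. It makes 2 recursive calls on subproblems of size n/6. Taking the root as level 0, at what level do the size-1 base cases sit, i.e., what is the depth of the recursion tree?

For divide and conquer with division factor 6:

Problem sizes at each level:
Level 0: 13060694016
Level 1: 2176782336
Level 2: 362797056
Level 3: 60466176
Level 4: 10077696
Level 5: 1679616
Level 6: 279936
Level 7: 46656
Level 8: 7776
Level 9: 1296
Level 10: 216
Level 11: 36
Level 12: 6
Level 13: 1

The root is level 0 and the size-1 base case is level 13 (the tree spans levels 0 through 13, i.e. 14 levels counting the root), so the depth is the number of divisions: log_6(13060694016) = 13

The recursion tree depth is log_6(13060694016) = 13. At each level, the problem size is divided by 6, so it takes 13 divisions to reduce to a base case of size 1. The algorithm makes 2 recursive calls at each level.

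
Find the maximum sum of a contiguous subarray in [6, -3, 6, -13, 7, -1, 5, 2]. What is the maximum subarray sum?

Using Kadane's algorithm on [6, -3, 6, -13, 7, -1, 5, 2]:

Scanning through the array:
Position 1 (value -3): max_ending_here = 3, max_so_far = 6
Position 2 (value 6): max_ending_here = 9, max_so_far = 9
Position 3 (value -13): max_ending_here = -4, max_so_far = 9
Position 4 (value 7): max_ending_here = 7, max_so_far = 9
Position 5 (value -1): max_ending_here = 6, max_so_far = 9
Position 6 (value 5): max_ending_here = 11, max_so_far = 11
Position 7 (value 2): max_ending_here = 13, max_so_far = 13

Maximum subarray: [7, -1, 5, 2]
Maximum sum: 13

The maximum subarray is [7, -1, 5, 2] with sum 13. This subarray runs from index 4 to index 7.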